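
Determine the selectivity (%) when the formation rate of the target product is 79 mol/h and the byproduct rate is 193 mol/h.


Selectivity = desired / (desired + undesired) * 100
Total products = 79 + 193 = 272 mol/h
S = 79 / 272 * 100
= 0.2904 * 100
= 29.04 %

29.04 %


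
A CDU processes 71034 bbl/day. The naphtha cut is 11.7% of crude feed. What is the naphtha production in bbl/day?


Crude throughput = 71034 bbl/day
Fraction yield = 11.7%
yield = throughput * fraction / 100
yield = 71034 * 11.7 / 100 = 8310.978

8310.978 bbl/day


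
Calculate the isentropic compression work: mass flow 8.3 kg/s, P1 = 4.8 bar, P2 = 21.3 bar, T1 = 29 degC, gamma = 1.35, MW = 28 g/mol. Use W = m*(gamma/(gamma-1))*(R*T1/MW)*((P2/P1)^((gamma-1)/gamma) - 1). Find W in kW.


Isentropic work: W = m*(gamma/(gamma-1))*(R*T1/MW)*((P2/P1)^((gamma-1)/gamma) - 1)
T1 = 29 + 273.15 = 302.15 K
Pressure ratio = 21.3 / 4.8 = 4.4375
Exponent = (1.35 - 1)/1.35 = 0.259259
(P2/P1)^exp - 1 = 4.4375^0.259259 - 1 = 0.471555
W = 8.3 * 1.35 / 0.35 * 8.314 * 302.15 / 28 * 0.471555 = 1354

1354 kW


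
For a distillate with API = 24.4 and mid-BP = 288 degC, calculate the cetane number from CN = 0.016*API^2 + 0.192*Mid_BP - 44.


CN = 0.016 * 24.4^2 + 0.192 * 288 - 44
CN = 9.52576 + 55.296 - 44 = 20.82176

20.82176


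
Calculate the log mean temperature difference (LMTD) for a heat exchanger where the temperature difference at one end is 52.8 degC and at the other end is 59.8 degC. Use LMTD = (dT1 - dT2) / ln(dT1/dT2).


LMTD = (dT1 - dT2) / ln(dT1/dT2)
= (52.8 - 59.8) / ln(52.8 / 59.8) = -7 / -0.124494 = 56.23

56.23 degC


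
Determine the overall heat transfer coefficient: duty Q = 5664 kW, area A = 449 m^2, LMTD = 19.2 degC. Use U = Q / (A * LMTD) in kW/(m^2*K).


From Q = U*A*LMTD, U = Q / (A * LMTD)
U = 5664 / (449 * 19.2) = 5664 / 8620.8 = 0.6570

0.6570 kW/(m^2*K)


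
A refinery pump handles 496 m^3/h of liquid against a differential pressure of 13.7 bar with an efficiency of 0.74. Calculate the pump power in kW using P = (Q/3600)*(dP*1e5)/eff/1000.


Q = 496 / 3600 = 0.137778 m^3/s
P = 0.137778 * (13.7 * 1e5) / 0.74 / 1000 = 255.1

255.1 kW


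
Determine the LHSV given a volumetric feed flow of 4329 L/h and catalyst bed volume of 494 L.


LHSV = volumetric feed rate / catalyst volume
= 4329 L/h / 494 L
= 8.763 h^-1

8.763 h^-1


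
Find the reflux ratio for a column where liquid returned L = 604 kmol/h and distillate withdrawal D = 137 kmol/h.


Reflux ratio definition: R = L / D (liquid returned / distillate withdrawn)
L = 604 kmol/h, D = 137 kmol/h
R = 604 / 137 = 4.409

4.409


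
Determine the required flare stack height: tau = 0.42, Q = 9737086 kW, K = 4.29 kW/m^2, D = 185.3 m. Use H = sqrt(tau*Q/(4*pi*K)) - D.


tau*Q/(4*pi*K) = 0.42 * 9737086 / (4 * pi * 4.29) = 75859.7
sqrt(75859.7) = 275.426
H = 275.426 - 185.3 = 90.13

90.13 m


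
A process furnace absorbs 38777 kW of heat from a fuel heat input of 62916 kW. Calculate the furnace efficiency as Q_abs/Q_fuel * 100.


Furnace efficiency = Q_absorbed / Q_fuel * 100
= 38777 / 62916 * 100 = 61.63

61.63 %


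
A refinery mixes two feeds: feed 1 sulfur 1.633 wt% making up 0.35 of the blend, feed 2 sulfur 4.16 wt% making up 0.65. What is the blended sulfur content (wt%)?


Linear sulfur blending: S_blend = x1*S1 + x2*S2
Contribution 1: 0.35 * 1.633 = 0.57155 wt%
Contribution 2: 0.65 * 4.16 = 2.704 wt%
S_blend = 0.57155 + 2.704 = 3.27555

3.27555 wt%


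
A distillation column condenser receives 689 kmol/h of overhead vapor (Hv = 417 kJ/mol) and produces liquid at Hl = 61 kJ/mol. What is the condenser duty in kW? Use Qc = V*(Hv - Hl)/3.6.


Qc = 689 * (417 - 61) / 3.6 = 689 * 356 / 3.6 = 68130

68130 kW


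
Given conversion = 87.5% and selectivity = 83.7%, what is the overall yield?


Overall yield = conversion (%) * selectivity (%) / 100
Conversion = 87.5%, Selectivity = 83.7%
Y = 87.5 * 83.7 / 100
= 73.2375 %

73.2375 %


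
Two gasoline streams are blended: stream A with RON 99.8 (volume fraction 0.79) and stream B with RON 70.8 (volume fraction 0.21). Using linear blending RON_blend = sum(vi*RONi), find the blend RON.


Linear blending: RON_blend = sum(vi * RONi)
Contribution 1: 0.79 * 99.8 = 78.842
Contribution 2: 0.21 * 70.8 = 14.868
RON_blend = 78.842 + 14.868 = 93.71

93.71


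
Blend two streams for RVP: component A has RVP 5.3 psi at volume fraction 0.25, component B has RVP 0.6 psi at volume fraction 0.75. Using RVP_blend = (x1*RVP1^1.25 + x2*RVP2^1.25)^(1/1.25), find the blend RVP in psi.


Chevron index: RVP_blend = (sum xi*RVPi^1.25)^(1/1.25)
RVP^1.25 terms: 0.25 * 5.3^1.25 + 0.75 * 0.6^1.25 = 2.40646
RVP_blend = 2.40646^(1/1.25) = 2.019

2.019 psi


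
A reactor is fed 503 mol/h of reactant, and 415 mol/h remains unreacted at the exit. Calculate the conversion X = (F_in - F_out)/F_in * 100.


X = (F_in - F_out) / F_in * 100
Moles reacted = 503 - 415 = 88
X = 88 / 503 * 100
= 0.1750 * 100
= 17.50 %

17.50 %


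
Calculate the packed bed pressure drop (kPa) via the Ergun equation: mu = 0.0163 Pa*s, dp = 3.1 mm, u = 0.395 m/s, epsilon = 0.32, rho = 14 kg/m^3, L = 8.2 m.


dp = 3.1 mm = 0.0031 m
Viscous term = 150*0.0163*0.395*(1-0.32)^2 / (0.0031^2*0.32^3) = 1418140
Inertial term = 1.75*14*0.395^2*(1-0.32) / (0.0031*0.32^3) = 25589.3
dP/L = 1418140 + 25589.3 = 1443730 Pa/m
dP = 1443730 * 8.2 / 1000 = 11840 kPa

11840 kPa


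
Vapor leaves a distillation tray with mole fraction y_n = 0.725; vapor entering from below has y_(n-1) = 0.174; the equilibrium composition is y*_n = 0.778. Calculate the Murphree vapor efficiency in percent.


Murphree vapor efficiency: EMV = (y_n - y_(n-1)) / (y*_n - y_(n-1)) * 100
EMV = (0.725 - 0.174) / (0.778 - 0.174) * 100 = 0.551 / 0.604 * 100 = 91.23

91.23 %


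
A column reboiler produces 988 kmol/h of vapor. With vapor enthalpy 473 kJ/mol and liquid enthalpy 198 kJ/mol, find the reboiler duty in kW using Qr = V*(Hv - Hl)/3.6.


Qr = 988 * (473 - 198) / 3.6 = 988 * 275 / 3.6 = 75470

75470 kW


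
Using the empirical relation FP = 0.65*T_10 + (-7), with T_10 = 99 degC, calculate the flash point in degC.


FP = 0.65 * 99 + (-7) = 57.35

57.35 degC


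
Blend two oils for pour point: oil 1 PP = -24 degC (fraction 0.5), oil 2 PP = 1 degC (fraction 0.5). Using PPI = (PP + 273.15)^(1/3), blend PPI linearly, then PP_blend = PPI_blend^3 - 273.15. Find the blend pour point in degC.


PPI_1 = (-24 + 273.15)^(1/3) = 6.292458
PPI_2 = (1 + 273.15)^(1/3) = 6.49625
PPI_blend = 0.5 * 6.292458 + 0.5 * 6.49625 = 6.394354
PP_blend = 6.394354^3 - 273.15 = 261.4508 - 273.15 = -11.7

-11.7 degC


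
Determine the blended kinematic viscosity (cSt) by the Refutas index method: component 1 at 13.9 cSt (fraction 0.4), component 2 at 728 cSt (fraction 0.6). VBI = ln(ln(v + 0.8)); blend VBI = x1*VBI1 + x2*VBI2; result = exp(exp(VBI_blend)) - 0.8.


Refutas method: VBN_i = 14.534*ln(ln(visc_i + 0.8)) + 10.975, blended linearly by mass fraction; since VBN is linear in VBI_i = ln(ln(visc_i + 0.8)) and the fractions sum to 1, blend VBI directly: visc = exp(exp(VBI_blend)) - 0.8
VBI_1 = ln(ln(13.9 + 0.8)) = 0.988741
VBI_2 = ln(ln(728 + 0.8)) = 1.88577
VBI_blend = 0.4 * 0.988741 + 0.6 * 1.88577 = 1.52696
visc_blend = exp(exp(1.52696)) - 0.8 = 99.10

99.10 cSt


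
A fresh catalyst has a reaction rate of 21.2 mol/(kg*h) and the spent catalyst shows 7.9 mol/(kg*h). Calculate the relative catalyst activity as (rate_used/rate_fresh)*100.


Activity (%) = (rate_used / rate_fresh) * 100
rate_used = 7.9, rate_fresh = 21.2
= (7.9 / 21.2) * 100
= 0.3726 * 100 = 37.26

37.26 %


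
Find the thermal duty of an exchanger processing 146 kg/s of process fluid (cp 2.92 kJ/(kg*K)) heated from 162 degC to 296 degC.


Q = m_dot * cp * delta_T
delta_T = 296 - 162 = 134 K
Q = 146 * 2.92 * 134
= 426.32 * 134
= 57126.88 kW

57126.88 kW


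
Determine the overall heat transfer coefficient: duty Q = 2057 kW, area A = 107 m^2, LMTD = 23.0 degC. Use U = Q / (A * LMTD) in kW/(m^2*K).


From Q = U*A*LMTD, U = Q / (A * LMTD)
U = 2057 / (107 * 23.0) = 2057 / 2461 = 0.8358

0.8358 kW/(m^2*K)


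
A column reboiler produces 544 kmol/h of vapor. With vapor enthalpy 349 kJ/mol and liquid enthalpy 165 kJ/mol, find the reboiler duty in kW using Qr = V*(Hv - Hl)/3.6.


Qr = 544 * (349 - 165) / 3.6 = 544 * 184 / 3.6 = 27800

27800 kW


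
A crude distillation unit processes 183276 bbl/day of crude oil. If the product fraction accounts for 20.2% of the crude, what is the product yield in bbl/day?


Crude throughput = 183276 bbl/day
Fraction yield = 20.2%
yield = throughput * fraction / 100
yield = 183276 * 20.2 / 100 = 37021.752

37021.752 bbl/day


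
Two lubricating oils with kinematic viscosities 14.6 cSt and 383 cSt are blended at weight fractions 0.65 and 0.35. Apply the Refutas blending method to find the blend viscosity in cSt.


Refutas method: VBN_i = 14.534*ln(ln(visc_i + 0.8)) + 10.975, blended linearly by mass fraction; since VBN is linear in VBI_i = ln(ln(visc_i + 0.8)) and the fractions sum to 1, blend VBI directly: visc = exp(exp(VBI_blend)) - 0.8
VBI_1 = ln(ln(14.6 + 0.8)) = 1.0059
VBI_2 = ln(ln(383 + 0.8)) = 1.78341
VBI_blend = 0.65 * 1.0059 + 0.35 * 1.78341 = 1.27803
visc_blend = exp(exp(1.27803)) - 0.8 = 35.42

35.42 cSt


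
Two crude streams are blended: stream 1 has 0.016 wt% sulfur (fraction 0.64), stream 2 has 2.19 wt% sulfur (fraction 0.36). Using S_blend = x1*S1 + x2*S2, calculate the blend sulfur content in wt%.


Linear sulfur blending: S_blend = x1*S1 + x2*S2
Contribution 1: 0.64 * 0.016 = 0.01024 wt%
Contribution 2: 0.36 * 2.19 = 0.7884 wt%
S_blend = 0.01024 + 0.7884 = 0.79864

0.79864 wt%


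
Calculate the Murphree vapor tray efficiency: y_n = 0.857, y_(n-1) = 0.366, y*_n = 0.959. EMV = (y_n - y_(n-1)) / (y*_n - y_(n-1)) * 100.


Murphree vapor efficiency: EMV = (y_n - y_(n-1)) / (y*_n - y_(n-1)) * 100
EMV = (0.857 - 0.366) / (0.959 - 0.366) * 100 = 0.491 / 0.593 * 100 = 82.80

82.80 %


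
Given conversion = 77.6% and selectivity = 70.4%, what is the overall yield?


Overall yield = conversion (%) * selectivity (%) / 100
Conversion = 77.6%, Selectivity = 70.4%
Y = 77.6 * 70.4 / 100
= 54.6304 %

54.6304 %


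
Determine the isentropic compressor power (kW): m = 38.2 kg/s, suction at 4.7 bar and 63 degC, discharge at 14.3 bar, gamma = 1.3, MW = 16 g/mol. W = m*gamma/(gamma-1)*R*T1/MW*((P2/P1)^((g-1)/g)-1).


Isentropic work: W = m*(gamma/(gamma-1))*(R*T1/MW)*((P2/P1)^((gamma-1)/gamma) - 1)
T1 = 63 + 273.15 = 336.15 K
Pressure ratio = 14.3 / 4.7 = 3.04255
Exponent = (1.3 - 1)/1.3 = 0.230769
(P2/P1)^exp - 1 = 3.04255^0.230769 - 1 = 0.292755
W = 38.2 * 1.3 / 0.3 * 8.314 * 336.15 / 16 * 0.292755 = 8465

8465 kW


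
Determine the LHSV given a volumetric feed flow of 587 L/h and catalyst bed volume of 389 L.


LHSV = volumetric feed rate / catalyst volume
= 587 L/h / 389 L
= 1.509 h^-1

1.509 h^-1


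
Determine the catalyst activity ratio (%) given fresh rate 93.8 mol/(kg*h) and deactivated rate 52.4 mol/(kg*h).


Activity (%) = (rate_used / rate_fresh) * 100
rate_used = 52.4, rate_fresh = 93.8
= (52.4 / 93.8) * 100
= 0.5586 * 100 = 55.86

55.86 %


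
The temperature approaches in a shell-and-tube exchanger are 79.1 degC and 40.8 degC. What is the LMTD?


LMTD = (dT1 - dT2) / ln(dT1/dT2)
= (79.1 - 40.8) / ln(79.1 / 40.8) = 38.3 / 0.662031 = 57.85

57.85 degC


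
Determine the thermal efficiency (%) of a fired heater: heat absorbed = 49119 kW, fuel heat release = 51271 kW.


Furnace efficiency = Q_absorbed / Q_fuel * 100
= 49119 / 51271 * 100 = 95.80

95.80 %


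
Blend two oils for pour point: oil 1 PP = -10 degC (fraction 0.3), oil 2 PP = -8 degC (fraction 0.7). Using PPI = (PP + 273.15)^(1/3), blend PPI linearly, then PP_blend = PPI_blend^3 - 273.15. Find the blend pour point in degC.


PPI_1 = (-10 + 273.15)^(1/3) = 6.408176
PPI_2 = (-8 + 273.15)^(1/3) = 6.42437
PPI_blend = 0.3 * 6.408176 + 0.7 * 6.42437 = 6.419512
PP_blend = 6.419512^3 - 273.15 = 264.549 - 273.15 = -8.6

-8.6 degC


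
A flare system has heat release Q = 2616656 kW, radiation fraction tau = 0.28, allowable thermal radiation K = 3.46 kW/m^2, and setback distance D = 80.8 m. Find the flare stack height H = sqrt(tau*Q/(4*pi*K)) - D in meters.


tau*Q/(4*pi*K) = 0.28 * 2616656 / (4 * pi * 3.46) = 16850.7
sqrt(16850.7) = 129.81
H = 129.81 - 80.8 = 49.01

49.01 m


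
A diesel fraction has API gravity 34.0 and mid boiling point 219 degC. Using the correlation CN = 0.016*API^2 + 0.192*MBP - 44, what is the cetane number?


CN = 0.016 * 34.0^2 + 0.192 * 219 - 44
CN = 18.496 + 42.048 - 44 = 16.544

16.544


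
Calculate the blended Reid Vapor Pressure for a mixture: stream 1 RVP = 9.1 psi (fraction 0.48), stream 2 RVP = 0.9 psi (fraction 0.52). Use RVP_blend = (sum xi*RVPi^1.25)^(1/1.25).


Chevron index: RVP_blend = (sum xi*RVPi^1.25)^(1/1.25)
RVP^1.25 terms: 0.48 * 9.1^1.25 + 0.52 * 0.9^1.25 = 8.04236
RVP_blend = 8.04236^(1/1.25) = 5.300

5.300 psi


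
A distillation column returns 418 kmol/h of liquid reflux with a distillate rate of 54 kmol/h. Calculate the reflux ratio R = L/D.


Reflux ratio definition: R = L / D (liquid returned / distillate withdrawn)
L = 418 kmol/h, D = 54 kmol/h
R = 418 / 54 = 7.741

7.741


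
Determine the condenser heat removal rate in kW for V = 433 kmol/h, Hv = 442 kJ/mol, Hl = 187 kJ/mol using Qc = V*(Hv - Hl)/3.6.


Qc = 433 * (442 - 187) / 3.6 = 433 * 255 / 3.6 = 30670

30670 kW


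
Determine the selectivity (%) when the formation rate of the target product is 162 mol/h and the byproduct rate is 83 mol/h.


Selectivity = desired / (desired + undesired) * 100
Total products = 162 + 83 = 245 mol/h
S = 162 / 245 * 100
= 0.6612 * 100
= 66.12 %

66.12 %


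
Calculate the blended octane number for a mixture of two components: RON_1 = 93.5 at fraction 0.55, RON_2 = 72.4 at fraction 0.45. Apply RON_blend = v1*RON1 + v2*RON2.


Linear blending: RON_blend = sum(vi * RONi)
Contribution 1: 0.55 * 93.5 = 51.425
Contribution 2: 0.45 * 72.4 = 32.58
RON_blend = 51.425 + 32.58 = 84.005

84.005


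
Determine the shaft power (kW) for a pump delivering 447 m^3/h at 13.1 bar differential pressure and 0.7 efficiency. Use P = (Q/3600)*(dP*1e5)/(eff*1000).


Q = 447 / 3600 = 0.124167 m^3/s
P = 0.124167 * (13.1 * 1e5) / 0.7 / 1000 = 232.4

232.4 kW


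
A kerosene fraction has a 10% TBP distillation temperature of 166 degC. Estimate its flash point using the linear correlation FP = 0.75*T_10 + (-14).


FP = 0.75 * 166 + (-14) = 110.5

110.5 degC


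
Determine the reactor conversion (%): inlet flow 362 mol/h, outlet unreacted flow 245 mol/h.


X = (F_in - F_out) / F_in * 100
Moles reacted = 362 - 245 = 117
X = 117 / 362 * 100
= 0.3232 * 100
= 32.32 %

32.32 %


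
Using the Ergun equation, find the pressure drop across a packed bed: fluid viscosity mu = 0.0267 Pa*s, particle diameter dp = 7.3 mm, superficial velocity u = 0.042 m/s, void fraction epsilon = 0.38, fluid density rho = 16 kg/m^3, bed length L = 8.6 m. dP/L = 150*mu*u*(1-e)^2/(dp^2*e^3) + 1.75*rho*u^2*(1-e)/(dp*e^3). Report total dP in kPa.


dp = 7.3 mm = 0.0073 m
Viscous term = 150*0.0267*0.042*(1-0.38)^2 / (0.0073^2*0.38^3) = 22112.5
Inertial term = 1.75*16*0.042^2*(1-0.38) / (0.0073*0.38^3) = 76.4495
dP/L = 22112.5 + 76.4495 = 22188.9 Pa/m
dP = 22188.9 * 8.6 / 1000 = 190.8 kPa

190.8 kPa


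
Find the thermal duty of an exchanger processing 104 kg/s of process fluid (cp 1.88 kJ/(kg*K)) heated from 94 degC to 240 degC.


Q = m_dot * cp * delta_T
delta_T = 240 - 94 = 146 K
Q = 104 * 1.88 * 146
= 195.52 * 146
= 28545.92 kW

28545.92 kW


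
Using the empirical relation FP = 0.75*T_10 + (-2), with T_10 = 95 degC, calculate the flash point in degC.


FP = 0.75 * 95 + (-2) = 69.25

69.25 degC


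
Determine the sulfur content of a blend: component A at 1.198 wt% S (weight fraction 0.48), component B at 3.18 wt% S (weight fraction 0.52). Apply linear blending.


Linear sulfur blending: S_blend = x1*S1 + x2*S2
Contribution 1: 0.48 * 1.198 = 0.57504 wt%
Contribution 2: 0.52 * 3.18 = 1.6536 wt%
S_blend = 0.57504 + 1.6536 = 2.22864

2.22864 wt%


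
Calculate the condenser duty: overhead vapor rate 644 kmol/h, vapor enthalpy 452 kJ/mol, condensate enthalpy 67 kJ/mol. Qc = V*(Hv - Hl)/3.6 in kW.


Qc = 644 * (452 - 67) / 3.6 = 644 * 385 / 3.6 = 68870

68870 kW


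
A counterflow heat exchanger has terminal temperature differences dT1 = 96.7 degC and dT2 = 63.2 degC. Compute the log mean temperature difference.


LMTD = (dT1 - dT2) / ln(dT1/dT2)
= (96.7 - 63.2) / ln(96.7 / 63.2) = 33.5 / 0.425309 = 78.77

78.77 degC


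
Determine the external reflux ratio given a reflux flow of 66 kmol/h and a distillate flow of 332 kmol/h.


Reflux ratio definition: R = L / D (liquid returned / distillate withdrawn)
L = 66 kmol/h, D = 332 kmol/h
R = 66 / 332 = 0.1988

0.1988


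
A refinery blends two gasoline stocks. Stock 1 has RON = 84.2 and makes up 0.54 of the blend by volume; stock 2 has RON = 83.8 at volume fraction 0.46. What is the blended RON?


Linear blending: RON_blend = sum(vi * RONi)
Contribution 1: 0.54 * 84.2 = 45.468
Contribution 2: 0.46 * 83.8 = 38.548
RON_blend = 45.468 + 38.548 = 84.016

84.016


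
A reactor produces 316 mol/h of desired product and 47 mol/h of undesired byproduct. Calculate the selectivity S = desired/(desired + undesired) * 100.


Selectivity = desired / (desired + undesired) * 100
Total products = 316 + 47 = 363 mol/h
S = 316 / 363 * 100
= 0.8705 * 100
= 87.05 %

87.05 %


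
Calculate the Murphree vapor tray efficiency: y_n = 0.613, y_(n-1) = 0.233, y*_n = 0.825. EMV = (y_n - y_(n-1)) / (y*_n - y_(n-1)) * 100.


Murphree vapor efficiency: EMV = (y_n - y_(n-1)) / (y*_n - y_(n-1)) * 100
EMV = (0.613 - 0.233) / (0.825 - 0.233) * 100 = 0.38 / 0.592 * 100 = 64.19

64.19 %


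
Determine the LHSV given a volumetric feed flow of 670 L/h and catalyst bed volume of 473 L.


LHSV = volumetric feed rate / catalyst volume
= 670 L/h / 473 L
= 1.416 h^-1

1.416 h^-1


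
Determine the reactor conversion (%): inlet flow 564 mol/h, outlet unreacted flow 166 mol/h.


X = (F_in - F_out) / F_in * 100
Moles reacted = 564 - 166 = 398
X = 398 / 564 * 100
= 0.7057 * 100
= 70.57 %

70.57 %


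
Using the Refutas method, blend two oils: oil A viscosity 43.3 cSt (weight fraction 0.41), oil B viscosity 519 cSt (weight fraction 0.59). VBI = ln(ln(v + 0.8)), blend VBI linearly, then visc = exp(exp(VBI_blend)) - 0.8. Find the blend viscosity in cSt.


Refutas method: VBN_i = 14.534*ln(ln(visc_i + 0.8)) + 10.975, blended linearly by mass fraction; since VBN is linear in VBI_i = ln(ln(visc_i + 0.8)) and the fractions sum to 1, blend VBI directly: visc = exp(exp(VBI_blend)) - 0.8
VBI_1 = ln(ln(43.3 + 0.8)) = 1.33143
VBI_2 = ln(ln(519 + 0.8)) = 1.83313
VBI_blend = 0.41 * 1.33143 + 0.59 * 1.83313 = 1.62743
visc_blend = exp(exp(1.62743)) - 0.8 = 161.7

161.7 cSt


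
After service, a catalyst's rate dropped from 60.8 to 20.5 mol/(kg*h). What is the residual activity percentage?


Activity (%) = (rate_used / rate_fresh) * 100
rate_used = 20.5, rate_fresh = 60.8
= (20.5 / 60.8) * 100
= 0.3372 * 100 = 33.72

33.72 %


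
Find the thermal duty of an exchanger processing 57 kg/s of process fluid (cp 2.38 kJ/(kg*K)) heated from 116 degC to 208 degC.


Q = m_dot * cp * delta_T
delta_T = 208 - 116 = 92 K
Q = 57 * 2.38 * 92
= 135.66 * 92
= 12480.72 kW

12480.72 kW


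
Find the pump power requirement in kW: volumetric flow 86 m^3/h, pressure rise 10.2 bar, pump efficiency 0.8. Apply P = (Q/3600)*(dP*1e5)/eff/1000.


Q = 86 / 3600 = 0.0238889 m^3/s
P = 0.0238889 * (10.2 * 1e5) / 0.8 / 1000 = 30.46

30.46 kW


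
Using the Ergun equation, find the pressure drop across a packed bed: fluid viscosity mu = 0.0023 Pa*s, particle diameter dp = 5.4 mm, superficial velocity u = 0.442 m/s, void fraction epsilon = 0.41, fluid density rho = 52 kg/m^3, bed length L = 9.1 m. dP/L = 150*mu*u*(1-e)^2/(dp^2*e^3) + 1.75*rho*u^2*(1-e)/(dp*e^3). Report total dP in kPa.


dp = 5.4 mm = 0.0054 m
Viscous term = 150*0.0023*0.442*(1-0.41)^2 / (0.0054^2*0.41^3) = 26412.3
Inertial term = 1.75*52*0.442^2*(1-0.41) / (0.0054*0.41^3) = 28183.3
dP/L = 26412.3 + 28183.3 = 54595.6 Pa/m
dP = 54595.6 * 9.1 / 1000 = 496.8 kPa

496.8 kPa


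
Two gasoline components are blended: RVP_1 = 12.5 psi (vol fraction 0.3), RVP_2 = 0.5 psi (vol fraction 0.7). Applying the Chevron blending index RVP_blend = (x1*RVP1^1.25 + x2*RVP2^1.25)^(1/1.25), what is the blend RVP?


Chevron index: RVP_blend = (sum xi*RVPi^1.25)^(1/1.25)
RVP^1.25 terms: 0.3 * 12.5^1.25 + 0.7 * 0.5^1.25 = 7.34544
RVP_blend = 7.34544^(1/1.25) = 4.930

4.930 psi


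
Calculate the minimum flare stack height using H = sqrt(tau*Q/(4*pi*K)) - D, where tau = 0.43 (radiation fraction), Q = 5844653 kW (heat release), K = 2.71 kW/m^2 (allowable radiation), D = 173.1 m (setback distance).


tau*Q/(4*pi*K) = 0.43 * 5844653 / (4 * pi * 2.71) = 73798.6
sqrt(73798.6) = 271.659
H = 271.659 - 173.1 = 98.56

98.56 m


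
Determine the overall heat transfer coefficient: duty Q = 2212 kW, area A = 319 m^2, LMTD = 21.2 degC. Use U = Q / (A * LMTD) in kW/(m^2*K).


From Q = U*A*LMTD, U = Q / (A * LMTD)
U = 2212 / (319 * 21.2) = 2212 / 6762.8 = 0.3271

0.3271 kW/(m^2*K)


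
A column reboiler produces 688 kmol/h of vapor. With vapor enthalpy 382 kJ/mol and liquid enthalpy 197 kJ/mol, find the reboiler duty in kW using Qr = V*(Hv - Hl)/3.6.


Qr = 688 * (382 - 197) / 3.6 = 688 * 185 / 3.6 = 35360

35360 kW


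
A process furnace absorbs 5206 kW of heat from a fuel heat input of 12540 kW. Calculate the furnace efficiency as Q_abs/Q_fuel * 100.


Furnace efficiency = Q_absorbed / Q_fuel * 100
= 5206 / 12540 * 100 = 41.52

41.52 %


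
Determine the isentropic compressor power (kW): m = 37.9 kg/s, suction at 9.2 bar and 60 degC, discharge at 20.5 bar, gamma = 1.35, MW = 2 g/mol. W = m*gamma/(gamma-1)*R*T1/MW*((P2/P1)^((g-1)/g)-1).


Isentropic work: W = m*(gamma/(gamma-1))*(R*T1/MW)*((P2/P1)^((gamma-1)/gamma) - 1)
T1 = 60 + 273.15 = 333.15 K
Pressure ratio = 20.5 / 9.2 = 2.22826
Exponent = (1.35 - 1)/1.35 = 0.259259
(P2/P1)^exp - 1 = 2.22826^0.259259 - 1 = 0.230873
W = 37.9 * 1.35 / 0.35 * 8.314 * 333.15 / 2 * 0.230873 = 46740

46740 kW


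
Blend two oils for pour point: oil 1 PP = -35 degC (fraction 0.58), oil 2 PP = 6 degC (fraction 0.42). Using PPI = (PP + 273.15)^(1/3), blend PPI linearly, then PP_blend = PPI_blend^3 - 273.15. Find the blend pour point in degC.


PPI_1 = (-35 + 273.15)^(1/3) = 6.198456
PPI_2 = (6 + 273.15)^(1/3) = 6.535506
PPI_blend = 0.58 * 6.198456 + 0.42 * 6.535506 = 6.340017
PP_blend = 6.340017^3 - 273.15 = 254.8422 - 273.15 = -18.31

-18.31 degC


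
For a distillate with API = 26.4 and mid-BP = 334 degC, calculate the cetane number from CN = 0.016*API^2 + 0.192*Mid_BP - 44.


CN = 0.016 * 26.4^2 + 0.192 * 334 - 44
CN = 11.15136 + 64.128 - 44 = 31.27936

31.27936


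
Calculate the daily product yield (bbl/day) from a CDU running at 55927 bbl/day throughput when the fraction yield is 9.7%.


Crude throughput = 55927 bbl/day
Fraction yield = 9.7%
yield = throughput * fraction / 100
yield = 55927 * 9.7 / 100 = 5424.919

5424.919 bbl/day


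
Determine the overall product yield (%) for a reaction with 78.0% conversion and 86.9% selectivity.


Overall yield = conversion (%) * selectivity (%) / 100
Conversion = 78.0%, Selectivity = 86.9%
Y = 78.0 * 86.9 / 100
= 67.782 %

67.782 %


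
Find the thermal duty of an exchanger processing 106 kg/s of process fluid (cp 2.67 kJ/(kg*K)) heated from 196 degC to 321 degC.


Q = m_dot * cp * delta_T
delta_T = 321 - 196 = 125 K
Q = 106 * 2.67 * 125
= 283.02 * 125
= 35377.5 kW

35377.5 kW


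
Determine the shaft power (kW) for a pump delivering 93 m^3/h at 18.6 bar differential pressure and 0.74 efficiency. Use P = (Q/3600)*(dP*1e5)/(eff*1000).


Q = 93 / 3600 = 0.0258333 m^3/s
P = 0.0258333 * (18.6 * 1e5) / 0.74 / 1000 = 64.93

64.93 kW


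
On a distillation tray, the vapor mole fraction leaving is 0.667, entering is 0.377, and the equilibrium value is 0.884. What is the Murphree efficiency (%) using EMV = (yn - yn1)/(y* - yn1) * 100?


Murphree vapor efficiency: EMV = (y_n - y_(n-1)) / (y*_n - y_(n-1)) * 100
EMV = (0.667 - 0.377) / (0.884 - 0.377) * 100 = 0.29 / 0.507 * 100 = 57.20

57.20 %


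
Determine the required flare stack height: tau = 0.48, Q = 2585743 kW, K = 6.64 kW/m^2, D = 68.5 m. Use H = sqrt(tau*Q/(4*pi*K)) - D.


tau*Q/(4*pi*K) = 0.48 * 2585743 / (4 * pi * 6.64) = 14874.7
sqrt(14874.7) = 121.962
H = 121.962 - 68.5 = 53.46

53.46 m


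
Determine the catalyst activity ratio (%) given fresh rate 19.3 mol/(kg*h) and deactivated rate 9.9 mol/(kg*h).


Activity (%) = (rate_used / rate_fresh) * 100
rate_used = 9.9, rate_fresh = 19.3
= (9.9 / 19.3) * 100
= 0.5130 * 100 = 51.30

51.30 %


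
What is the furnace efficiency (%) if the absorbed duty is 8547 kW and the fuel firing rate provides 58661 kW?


Furnace efficiency = Q_absorbed / Q_fuel * 100
= 8547 / 58661 * 100 = 14.57

14.57 %


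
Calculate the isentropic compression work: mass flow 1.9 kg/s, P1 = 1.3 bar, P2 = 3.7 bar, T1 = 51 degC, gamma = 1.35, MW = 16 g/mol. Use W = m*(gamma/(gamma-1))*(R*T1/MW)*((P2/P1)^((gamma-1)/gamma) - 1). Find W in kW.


Isentropic work: W = m*(gamma/(gamma-1))*(R*T1/MW)*((P2/P1)^((gamma-1)/gamma) - 1)
T1 = 51 + 273.15 = 324.15 K
Pressure ratio = 3.7 / 1.3 = 2.84615
Exponent = (1.35 - 1)/1.35 = 0.259259
(P2/P1)^exp - 1 = 2.84615^0.259259 - 1 = 0.311506
W = 1.9 * 1.35 / 0.35 * 8.314 * 324.15 / 16 * 0.311506 = 384.5

384.5 kW


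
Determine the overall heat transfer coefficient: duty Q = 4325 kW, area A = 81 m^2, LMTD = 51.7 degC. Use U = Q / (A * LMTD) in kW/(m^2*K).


From Q = U*A*LMTD, U = Q / (A * LMTD)
U = 4325 / (81 * 51.7) = 4325 / 4187.7 = 1.033

1.033 kW/(m^2*K)


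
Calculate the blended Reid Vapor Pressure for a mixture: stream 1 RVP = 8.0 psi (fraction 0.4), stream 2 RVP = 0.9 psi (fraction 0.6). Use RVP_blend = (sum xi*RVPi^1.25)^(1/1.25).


Chevron index: RVP_blend = (sum xi*RVPi^1.25)^(1/1.25)
RVP^1.25 terms: 0.4 * 8.0^1.25 + 0.6 * 0.9^1.25 = 5.9077
RVP_blend = 5.9077^(1/1.25) = 4.141

4.141 psi


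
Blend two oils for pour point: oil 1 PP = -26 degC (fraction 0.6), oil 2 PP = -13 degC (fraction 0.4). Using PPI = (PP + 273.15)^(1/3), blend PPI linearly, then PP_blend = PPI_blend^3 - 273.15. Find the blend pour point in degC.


PPI_1 = (-26 + 273.15)^(1/3) = 6.275575
PPI_2 = (-13 + 273.15)^(1/3) = 6.383731
PPI_blend = 0.6 * 6.275575 + 0.4 * 6.383731 = 6.318837
PP_blend = 6.318837^3 - 273.15 = 252.2966 - 273.15 = -20.85

-20.85 degC


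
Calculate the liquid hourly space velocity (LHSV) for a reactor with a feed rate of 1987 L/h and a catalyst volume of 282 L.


LHSV = volumetric feed rate / catalyst volume
= 1987 L/h / 282 L
= 7.046 h^-1

7.046 h^-1


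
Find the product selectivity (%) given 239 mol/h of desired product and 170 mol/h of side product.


Selectivity = desired / (desired + undesired) * 100
Total products = 239 + 170 = 409 mol/h
S = 239 / 409 * 100
= 0.5844 * 100
= 58.44 %

58.44 %


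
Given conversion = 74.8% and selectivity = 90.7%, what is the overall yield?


Overall yield = conversion (%) * selectivity (%) / 100
Conversion = 74.8%, Selectivity = 90.7%
Y = 74.8 * 90.7 / 100
= 67.8436 %

67.8436 %


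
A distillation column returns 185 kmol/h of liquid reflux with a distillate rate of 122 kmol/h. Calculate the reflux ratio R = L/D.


Reflux ratio definition: R = L / D (liquid returned / distillate withdrawn)
L = 185 kmol/h, D = 122 kmol/h
R = 185 / 122 = 1.516

1.516


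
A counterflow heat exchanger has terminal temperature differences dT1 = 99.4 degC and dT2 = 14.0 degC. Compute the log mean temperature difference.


LMTD = (dT1 - dT2) / ln(dT1/dT2)
= (99.4 - 14.0) / ln(99.4 / 14.0) = 85.4 / 1.96009 = 43.57

43.57 degC


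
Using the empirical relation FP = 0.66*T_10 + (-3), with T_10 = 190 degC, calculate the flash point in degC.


FP = 0.66 * 190 + (-3) = 122.4

122.4 degC


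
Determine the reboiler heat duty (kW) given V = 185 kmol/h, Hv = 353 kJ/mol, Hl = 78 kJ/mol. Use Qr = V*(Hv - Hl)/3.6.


Qr = 185 * (353 - 78) / 3.6 = 185 * 275 / 3.6 = 14130

14130 kW


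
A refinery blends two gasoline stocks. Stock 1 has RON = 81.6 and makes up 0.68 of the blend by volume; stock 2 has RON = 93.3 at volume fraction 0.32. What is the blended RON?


Linear blending: RON_blend = sum(vi * RONi)
Contribution 1: 0.68 * 81.6 = 55.488
Contribution 2: 0.32 * 93.3 = 29.856
RON_blend = 55.488 + 29.856 = 85.344

85.344


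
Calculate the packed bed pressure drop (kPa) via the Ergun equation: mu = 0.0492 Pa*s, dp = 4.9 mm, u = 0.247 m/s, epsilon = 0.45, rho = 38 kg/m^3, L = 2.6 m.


dp = 4.9 mm = 0.0049 m
Viscous term = 150*0.0492*0.247*(1-0.45)^2 / (0.0049^2*0.45^3) = 252028
Inertial term = 1.75*38*0.247^2*(1-0.45) / (0.0049*0.45^3) = 4997.41
dP/L = 252028 + 4997.41 = 257025 Pa/m
dP = 257025 * 2.6 / 1000 = 668.3 kPa

668.3 kPa


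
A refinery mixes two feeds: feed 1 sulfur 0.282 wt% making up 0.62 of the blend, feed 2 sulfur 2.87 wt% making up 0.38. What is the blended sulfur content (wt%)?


Linear sulfur blending: S_blend = x1*S1 + x2*S2
Contribution 1: 0.62 * 0.282 = 0.17484 wt%
Contribution 2: 0.38 * 2.87 = 1.0906 wt%
S_blend = 0.17484 + 1.0906 = 1.26544

1.26544 wt%


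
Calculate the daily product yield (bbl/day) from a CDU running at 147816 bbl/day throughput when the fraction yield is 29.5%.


Crude throughput = 147816 bbl/day
Fraction yield = 29.5%
yield = throughput * fraction / 100
yield = 147816 * 29.5 / 100 = 43605.72

43605.72 bbl/day


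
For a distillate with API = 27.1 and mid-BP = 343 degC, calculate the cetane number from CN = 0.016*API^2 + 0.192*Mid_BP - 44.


CN = 0.016 * 27.1^2 + 0.192 * 343 - 44
CN = 11.75056 + 65.856 - 44 = 33.60656

33.60656


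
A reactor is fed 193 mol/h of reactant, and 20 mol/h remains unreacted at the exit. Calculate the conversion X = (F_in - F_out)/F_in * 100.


X = (F_in - F_out) / F_in * 100
Moles reacted = 193 - 20 = 173
X = 173 / 193 * 100
= 0.8964 * 100
= 89.64 %

89.64 %


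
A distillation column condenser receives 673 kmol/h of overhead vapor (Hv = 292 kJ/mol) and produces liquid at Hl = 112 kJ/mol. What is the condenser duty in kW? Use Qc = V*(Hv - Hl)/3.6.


Qc = 673 * (292 - 112) / 3.6 = 673 * 180 / 3.6 = 33650

33650 kW


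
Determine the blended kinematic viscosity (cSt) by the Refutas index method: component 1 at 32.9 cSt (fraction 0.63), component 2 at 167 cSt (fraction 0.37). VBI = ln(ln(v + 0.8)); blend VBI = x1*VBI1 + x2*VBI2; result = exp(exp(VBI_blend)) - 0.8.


Refutas method: VBN_i = 14.534*ln(ln(visc_i + 0.8)) + 10.975, blended linearly by mass fraction; since VBN is linear in VBI_i = ln(ln(visc_i + 0.8)) and the fractions sum to 1, blend VBI directly: visc = exp(exp(VBI_blend)) - 0.8
VBI_1 = ln(ln(32.9 + 0.8)) = 1.25775
VBI_2 = ln(ln(167 + 0.8)) = 1.6337
VBI_blend = 0.63 * 1.25775 + 0.37 * 1.6337 = 1.39685
visc_blend = exp(exp(1.39685)) - 0.8 = 56.17

56.17 cSt


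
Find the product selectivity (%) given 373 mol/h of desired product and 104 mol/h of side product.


Selectivity = desired / (desired + undesired) * 100
Total products = 373 + 104 = 477 mol/h
S = 373 / 477 * 100
= 0.7820 * 100
= 78.20 %

78.20 %


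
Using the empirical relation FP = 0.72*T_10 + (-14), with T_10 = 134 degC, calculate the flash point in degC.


FP = 0.72 * 134 + (-14) = 82.48

82.48 degC


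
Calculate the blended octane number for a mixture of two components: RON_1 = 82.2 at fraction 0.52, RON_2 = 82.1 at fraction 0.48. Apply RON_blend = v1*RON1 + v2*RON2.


Linear blending: RON_blend = sum(vi * RONi)
Contribution 1: 0.52 * 82.2 = 42.744
Contribution 2: 0.48 * 82.1 = 39.408
RON_blend = 42.744 + 39.408 = 82.152

82.152


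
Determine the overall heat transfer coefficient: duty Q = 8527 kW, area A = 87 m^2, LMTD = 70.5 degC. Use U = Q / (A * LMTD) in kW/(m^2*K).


From Q = U*A*LMTD, U = Q / (A * LMTD)
U = 8527 / (87 * 70.5) = 8527 / 6133.5 = 1.390

1.390 kW/(m^2*K)


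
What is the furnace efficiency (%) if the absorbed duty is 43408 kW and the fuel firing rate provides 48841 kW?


Furnace efficiency = Q_absorbed / Q_fuel * 100
= 43408 / 48841 * 100 = 88.88

88.88 %


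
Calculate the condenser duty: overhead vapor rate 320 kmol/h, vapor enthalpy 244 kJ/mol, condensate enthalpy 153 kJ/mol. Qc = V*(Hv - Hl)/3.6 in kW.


Qc = 320 * (244 - 153) / 3.6 = 320 * 91 / 3.6 = 8089

8089 kW


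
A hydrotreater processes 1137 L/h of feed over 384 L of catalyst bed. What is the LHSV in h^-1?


LHSV = volumetric feed rate / catalyst volume
= 1137 L/h / 384 L
= 2.961 h^-1

2.961 h^-1


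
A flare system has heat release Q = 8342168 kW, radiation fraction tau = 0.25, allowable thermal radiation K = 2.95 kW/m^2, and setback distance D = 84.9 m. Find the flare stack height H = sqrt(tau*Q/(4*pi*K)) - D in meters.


tau*Q/(4*pi*K) = 0.25 * 8342168 / (4 * pi * 2.95) = 56258.4
sqrt(56258.4) = 237.189
H = 237.189 - 84.9 = 152.3

152.3 m


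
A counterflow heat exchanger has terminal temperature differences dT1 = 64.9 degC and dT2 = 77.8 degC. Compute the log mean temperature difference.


LMTD = (dT1 - dT2) / ln(dT1/dT2)
= (64.9 - 77.8) / ln(64.9 / 77.8) = -12.9 / -0.181294 = 71.16

71.16 degC


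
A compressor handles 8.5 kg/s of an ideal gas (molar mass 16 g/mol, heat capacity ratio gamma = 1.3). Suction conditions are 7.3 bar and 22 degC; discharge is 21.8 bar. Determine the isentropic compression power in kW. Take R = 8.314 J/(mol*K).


Isentropic work: W = m*(gamma/(gamma-1))*(R*T1/MW)*((P2/P1)^((gamma-1)/gamma) - 1)
T1 = 22 + 273.15 = 295.15 K
Pressure ratio = 21.8 / 7.3 = 2.9863
Exponent = (1.3 - 1)/1.3 = 0.230769
(P2/P1)^exp - 1 = 2.9863^0.230769 - 1 = 0.2872
W = 8.5 * 1.3 / 0.3 * 8.314 * 295.15 / 16 * 0.2872 = 1622

1622 kW


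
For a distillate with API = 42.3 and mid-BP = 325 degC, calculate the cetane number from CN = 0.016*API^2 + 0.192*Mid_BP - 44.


CN = 0.016 * 42.3^2 + 0.192 * 325 - 44
CN = 28.62864 + 62.4 - 44 = 47.02864

47.02864


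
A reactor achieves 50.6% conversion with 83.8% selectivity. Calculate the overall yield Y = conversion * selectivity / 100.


Overall yield = conversion (%) * selectivity (%) / 100
Conversion = 50.6%, Selectivity = 83.8%
Y = 50.6 * 83.8 / 100
= 42.4028 %

42.4028 %


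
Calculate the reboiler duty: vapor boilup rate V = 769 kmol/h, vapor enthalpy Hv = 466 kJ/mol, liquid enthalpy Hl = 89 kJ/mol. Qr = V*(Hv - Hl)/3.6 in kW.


Qr = 769 * (466 - 89) / 3.6 = 769 * 377 / 3.6 = 80530

80530 kW


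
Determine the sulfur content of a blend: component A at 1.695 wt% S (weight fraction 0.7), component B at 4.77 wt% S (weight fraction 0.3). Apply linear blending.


Linear sulfur blending: S_blend = x1*S1 + x2*S2
Contribution 1: 0.7 * 1.695 = 1.1865 wt%
Contribution 2: 0.3 * 4.77 = 1.431 wt%
S_blend = 1.1865 + 1.431 = 2.6175

2.6175 wt%


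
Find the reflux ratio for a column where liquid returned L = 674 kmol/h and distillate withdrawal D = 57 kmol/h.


Reflux ratio definition: R = L / D (liquid returned / distillate withdrawn)
L = 674 kmol/h, D = 57 kmol/h
R = 674 / 57 = 11.82

11.82


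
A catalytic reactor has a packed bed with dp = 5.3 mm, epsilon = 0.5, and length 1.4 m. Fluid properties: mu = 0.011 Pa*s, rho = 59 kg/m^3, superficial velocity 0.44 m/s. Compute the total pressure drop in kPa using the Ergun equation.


dp = 5.3 mm = 0.0053 m
Viscous term = 150*0.011*0.44*(1-0.5)^2 / (0.0053^2*0.5^3) = 51691
Inertial term = 1.75*59*0.44^2*(1-0.5) / (0.0053*0.5^3) = 15086.2
dP/L = 51691 + 15086.2 = 66777.2 Pa/m
dP = 66777.2 * 1.4 / 1000 = 93.49 kPa

93.49 kPa


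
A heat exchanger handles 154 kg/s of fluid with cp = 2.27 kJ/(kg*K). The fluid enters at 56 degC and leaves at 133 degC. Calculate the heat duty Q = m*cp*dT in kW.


Q = m_dot * cp * delta_T
delta_T = 133 - 56 = 77 K
Q = 154 * 2.27 * 77
= 349.58 * 77
= 26917.66 kW

26917.66 kW


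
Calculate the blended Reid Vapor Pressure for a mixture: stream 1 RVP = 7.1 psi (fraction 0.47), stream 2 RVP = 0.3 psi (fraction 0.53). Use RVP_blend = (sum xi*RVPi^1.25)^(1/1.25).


Chevron index: RVP_blend = (sum xi*RVPi^1.25)^(1/1.25)
RVP^1.25 terms: 0.47 * 7.1^1.25 + 0.53 * 0.3^1.25 = 5.56484
RVP_blend = 5.56484^(1/1.25) = 3.948

3.948 psi


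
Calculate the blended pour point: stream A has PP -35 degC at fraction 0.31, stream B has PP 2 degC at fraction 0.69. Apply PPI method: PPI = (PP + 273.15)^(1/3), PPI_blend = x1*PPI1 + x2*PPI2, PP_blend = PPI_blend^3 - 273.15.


PPI_1 = (-35 + 273.15)^(1/3) = 6.198456
PPI_2 = (2 + 273.15)^(1/3) = 6.504139
PPI_blend = 0.31 * 6.198456 + 0.69 * 6.504139 = 6.409377
PP_blend = 6.409377^3 - 273.15 = 263.2979 - 273.15 = -9.85

-9.85 degC


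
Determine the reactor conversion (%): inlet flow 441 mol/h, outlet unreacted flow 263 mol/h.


X = (F_in - F_out) / F_in * 100
Moles reacted = 441 - 263 = 178
X = 178 / 441 * 100
= 0.4036 * 100
= 40.36 %

40.36 %


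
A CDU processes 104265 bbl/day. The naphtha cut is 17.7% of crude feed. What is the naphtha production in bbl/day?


Crude throughput = 104265 bbl/day
Fraction yield = 17.7%
yield = throughput * fraction / 100
yield = 104265 * 17.7 / 100 = 18454.905

18454.905 bbl/day


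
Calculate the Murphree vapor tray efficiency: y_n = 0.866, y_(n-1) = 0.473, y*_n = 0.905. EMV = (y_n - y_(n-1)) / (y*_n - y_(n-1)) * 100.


Murphree vapor efficiency: EMV = (y_n - y_(n-1)) / (y*_n - y_(n-1)) * 100
EMV = (0.866 - 0.473) / (0.905 - 0.473) * 100 = 0.393 / 0.432 * 100 = 90.97

90.97 %


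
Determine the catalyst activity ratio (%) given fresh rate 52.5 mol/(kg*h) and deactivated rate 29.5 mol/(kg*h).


Activity (%) = (rate_used / rate_fresh) * 100
rate_used = 29.5, rate_fresh = 52.5
= (29.5 / 52.5) * 100
= 0.5619 * 100 = 56.19

56.19 %


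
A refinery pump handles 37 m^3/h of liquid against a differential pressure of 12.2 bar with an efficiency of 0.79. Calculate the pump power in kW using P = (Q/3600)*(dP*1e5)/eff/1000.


Q = 37 / 3600 = 0.0102778 m^3/s
P = 0.0102778 * (12.2 * 1e5) / 0.79 / 1000 = 15.87

15.87 kW


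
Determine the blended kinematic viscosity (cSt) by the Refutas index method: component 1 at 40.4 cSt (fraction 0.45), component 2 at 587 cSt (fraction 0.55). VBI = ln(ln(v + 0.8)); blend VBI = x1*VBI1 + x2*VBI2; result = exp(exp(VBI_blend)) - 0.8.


Refutas method: VBN_i = 14.534*ln(ln(visc_i + 0.8)) + 10.975, blended linearly by mass fraction; since VBN is linear in VBI_i = ln(ln(visc_i + 0.8)) and the fractions sum to 1, blend VBI directly: visc = exp(exp(VBI_blend)) - 0.8
VBI_1 = ln(ln(40.4 + 0.8)) = 1.3133
VBI_2 = ln(ln(587 + 0.8)) = 1.8526
VBI_blend = 0.45 * 1.3133 + 0.55 * 1.8526 = 1.60991
visc_blend = exp(exp(1.60991)) - 0.8 = 148.0

148.0 cSt


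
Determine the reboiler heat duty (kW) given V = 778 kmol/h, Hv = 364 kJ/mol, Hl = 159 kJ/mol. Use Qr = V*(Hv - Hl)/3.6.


Qr = 778 * (364 - 159) / 3.6 = 778 * 205 / 3.6 = 44300

44300 kW


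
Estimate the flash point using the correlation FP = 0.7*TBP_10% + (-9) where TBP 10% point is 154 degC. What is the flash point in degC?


FP = 0.7 * 154 + (-9) = 98.8

98.8 degC


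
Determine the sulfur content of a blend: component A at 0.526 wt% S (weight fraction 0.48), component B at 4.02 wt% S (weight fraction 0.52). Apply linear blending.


Linear sulfur blending: S_blend = x1*S1 + x2*S2
Contribution 1: 0.48 * 0.526 = 0.25248 wt%
Contribution 2: 0.52 * 4.02 = 2.0904 wt%
S_blend = 0.25248 + 2.0904 = 2.34288

2.34288 wt%


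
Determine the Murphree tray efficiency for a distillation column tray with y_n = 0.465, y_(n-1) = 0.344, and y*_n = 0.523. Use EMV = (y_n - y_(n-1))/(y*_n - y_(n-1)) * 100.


Murphree vapor efficiency: EMV = (y_n - y_(n-1)) / (y*_n - y_(n-1)) * 100
EMV = (0.465 - 0.344) / (0.523 - 0.344) * 100 = 0.121 / 0.179 * 100 = 67.60

67.60 %
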